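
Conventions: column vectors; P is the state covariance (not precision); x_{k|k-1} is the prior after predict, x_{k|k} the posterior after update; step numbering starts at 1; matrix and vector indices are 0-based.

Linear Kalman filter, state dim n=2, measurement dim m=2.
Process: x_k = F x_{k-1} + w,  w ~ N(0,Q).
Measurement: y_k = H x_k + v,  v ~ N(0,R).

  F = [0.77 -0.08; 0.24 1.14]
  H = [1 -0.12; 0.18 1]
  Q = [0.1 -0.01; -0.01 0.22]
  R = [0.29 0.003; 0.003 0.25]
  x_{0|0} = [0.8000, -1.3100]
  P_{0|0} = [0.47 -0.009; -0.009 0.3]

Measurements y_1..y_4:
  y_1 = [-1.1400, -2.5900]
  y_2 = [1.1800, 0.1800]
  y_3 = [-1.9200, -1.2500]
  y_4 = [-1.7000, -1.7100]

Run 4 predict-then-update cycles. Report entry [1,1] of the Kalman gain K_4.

K[1,1] = 0.6226

step 1: x^-=[0.7208, -1.3014]  P^-=[0.3817 0.0418; 0.0418 0.6320]  S=[0.6708 0.0367; 0.0367 0.9094]  K=[0.5561 0.0990; -0.0895 0.7069]  nu=[-2.0170, -1.4183]  x^+=[-0.5414, -2.1234]  P^+=[0.1613 -0.0026; -0.0026 0.1769]
step 2: x^-=[-0.2470, -2.5506]  P^-=[0.1971 0.0014; 0.0014 0.4578]  S=[0.4933 -0.0151; -0.0151 0.7147]  K=[0.4010 0.0601; -0.0889 0.6390]  nu=[1.1209, 2.7751]  x^+=[0.3692, -0.8770]  P^+=[0.1159 -0.0046; -0.0046 0.1603]
step 3: x^-=[0.3544, -0.9112]  P^-=[0.1703 -0.0072; -0.0072 0.4325]  S=[0.4683 -0.0253; -0.0253 0.6854]  K=[0.3681 0.0478; -0.0924 0.6257]  nu=[-2.3838, -0.4026]  x^+=[-0.5424, -0.9428]  P^+=[0.1062 -0.0061; -0.0061 0.1572]
step 4: x^-=[-0.3422, -1.2050]  P^-=[0.1647 -0.0099; -0.0099 0.4271]  S=[0.4632 -0.0283; -0.0283 0.6789]  K=[0.3608 0.0441; -0.0940 0.6226]  nu=[-1.5024, -0.4434]  x^+=[-0.9038, -1.3398]  P^+=[0.1040 -0.0066; -0.0066 0.1566]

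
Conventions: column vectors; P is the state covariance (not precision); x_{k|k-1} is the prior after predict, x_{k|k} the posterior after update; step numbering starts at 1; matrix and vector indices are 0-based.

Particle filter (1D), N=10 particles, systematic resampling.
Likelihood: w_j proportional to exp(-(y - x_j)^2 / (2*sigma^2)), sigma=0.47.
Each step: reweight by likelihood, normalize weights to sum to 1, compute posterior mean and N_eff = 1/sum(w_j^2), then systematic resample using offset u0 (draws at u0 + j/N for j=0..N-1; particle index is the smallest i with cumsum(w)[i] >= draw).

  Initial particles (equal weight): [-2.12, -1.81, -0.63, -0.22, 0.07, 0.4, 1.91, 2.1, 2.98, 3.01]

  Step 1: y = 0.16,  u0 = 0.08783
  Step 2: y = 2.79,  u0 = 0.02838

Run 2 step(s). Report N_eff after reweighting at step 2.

step 1: w=[0.0000, 0.0001, 0.0862, 0.2552, 0.3475, 0.3106, 0.0003, 0.0001, 0.0000, 0.0000]  mean=0.0388  Neff=3.4506  idx=[3, 3, 3, 4, 4, 4, 4, 5, 5, 5]
step 2: w=[0.0002, 0.0002, 0.0002, 0.0071, 0.0071, 0.0071, 0.0071, 0.3237, 0.3237, 0.3237]  mean=0.3903  Neff=3.1797  idx=[6, 7, 7, 7, 8, 8, 8, 9, 9, 9]

N_eff = 3.1797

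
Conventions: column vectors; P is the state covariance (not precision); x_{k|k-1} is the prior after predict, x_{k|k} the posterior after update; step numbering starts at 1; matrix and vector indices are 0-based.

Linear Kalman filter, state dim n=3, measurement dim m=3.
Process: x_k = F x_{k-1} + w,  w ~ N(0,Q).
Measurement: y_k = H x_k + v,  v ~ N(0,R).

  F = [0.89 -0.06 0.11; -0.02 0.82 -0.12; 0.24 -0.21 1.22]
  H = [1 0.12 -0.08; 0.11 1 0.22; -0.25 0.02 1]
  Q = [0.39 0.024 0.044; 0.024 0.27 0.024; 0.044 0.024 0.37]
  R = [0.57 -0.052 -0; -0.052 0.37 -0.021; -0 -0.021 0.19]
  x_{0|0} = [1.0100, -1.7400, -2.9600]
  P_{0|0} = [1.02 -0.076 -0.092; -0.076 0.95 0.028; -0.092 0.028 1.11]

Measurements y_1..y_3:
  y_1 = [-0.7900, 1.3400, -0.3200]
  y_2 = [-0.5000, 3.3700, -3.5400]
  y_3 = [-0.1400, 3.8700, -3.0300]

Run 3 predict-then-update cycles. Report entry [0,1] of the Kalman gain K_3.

step 1: x^-=[0.6777, -1.0918, -3.0034]  P^-=[1.2045 -0.0983 0.3331; -0.0983 0.9217 -0.2887; 0.3331 -0.2887 2.0622]  S=[1.7296 0.1410 -0.1573; 0.1410 1.2736 0.1708; -0.1573 0.1708 2.1508]  K=[0.6799 0.0006 0.0636; -0.0519 0.6943 -0.1731; 0.1603 0.0162 0.9279]  nu=[-1.5770, 3.0180, 2.8747]  x^+=[-0.2099, 0.5878, -0.5399]  P^+=[0.4097 -0.1072 0.1167; -0.1072 0.2927 -0.0801; 0.1167 -0.0801 0.2067]
step 2: x^-=[-0.2815, 0.5510, -0.8325]  P^-=[0.7534 -0.0993 0.3220; -0.0993 0.4898 -0.1686; 0.3220 -0.1686 0.8344]  S=[1.2637 0.0514 0.0555; 0.0514 0.8288 0.0246; 0.0555 0.0246 0.9049]  K=[0.5604 0.0276 0.1103; -0.0363 0.5400 -0.1605; 0.1489 0.0272 0.8195]  nu=[-0.3513, 3.0331, -2.7889]  x^+=[-0.7023, 2.6493, -3.0877]  P^+=[0.3363 -0.0816 0.1061; -0.0816 0.2287 -0.0668; 0.1061 -0.0668 0.1830]
step 3: x^-=[-1.1236, 2.5570, -4.4919]  P^-=[0.6898 -0.0734 0.2841; -0.0734 0.4429 -0.1343; 0.2841 -0.1343 0.7764]  S=[1.2106 0.0562 0.0411; 0.0562 0.7973 0.0386; 0.0411 0.0386 0.8630]  K=[0.5385 0.0387 0.1003; -0.0269 0.5173 -0.1460; 0.1410 0.0360 0.8059]  nu=[0.3174, 2.4248, 1.1298]  x^+=[-0.7455, 3.6378, -3.4493]  P^+=[0.3217 -0.0732 0.1001; -0.0732 0.2174 -0.0612; 0.1001 -0.0612 0.1786]

K[0,1] = 0.0387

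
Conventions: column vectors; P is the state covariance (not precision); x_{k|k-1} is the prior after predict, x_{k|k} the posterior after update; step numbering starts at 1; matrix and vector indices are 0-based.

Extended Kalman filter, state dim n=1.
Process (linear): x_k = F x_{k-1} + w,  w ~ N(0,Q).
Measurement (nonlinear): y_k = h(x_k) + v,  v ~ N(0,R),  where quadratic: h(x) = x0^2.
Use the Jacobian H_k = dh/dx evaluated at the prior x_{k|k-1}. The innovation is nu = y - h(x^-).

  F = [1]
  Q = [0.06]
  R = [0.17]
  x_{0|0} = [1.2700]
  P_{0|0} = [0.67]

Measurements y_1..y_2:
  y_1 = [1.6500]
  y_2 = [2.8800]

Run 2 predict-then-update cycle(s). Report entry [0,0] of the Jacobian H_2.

step 1: x^-=[1.2700]  P^-=[0.7300]  H_jac=[2.5400]  S=[4.8797]  K=[0.3800]  nu=[0.0371]  x^+=[1.2841]  P^+=[0.0254]
step 2: x^-=[1.2841]  P^-=[0.0854]  H_jac=[2.5682]  S=[0.7335]  K=[0.2991]  nu=[1.2311]  x^+=[1.6524]  P^+=[0.0198]

H_jac[0,0] = 2.5682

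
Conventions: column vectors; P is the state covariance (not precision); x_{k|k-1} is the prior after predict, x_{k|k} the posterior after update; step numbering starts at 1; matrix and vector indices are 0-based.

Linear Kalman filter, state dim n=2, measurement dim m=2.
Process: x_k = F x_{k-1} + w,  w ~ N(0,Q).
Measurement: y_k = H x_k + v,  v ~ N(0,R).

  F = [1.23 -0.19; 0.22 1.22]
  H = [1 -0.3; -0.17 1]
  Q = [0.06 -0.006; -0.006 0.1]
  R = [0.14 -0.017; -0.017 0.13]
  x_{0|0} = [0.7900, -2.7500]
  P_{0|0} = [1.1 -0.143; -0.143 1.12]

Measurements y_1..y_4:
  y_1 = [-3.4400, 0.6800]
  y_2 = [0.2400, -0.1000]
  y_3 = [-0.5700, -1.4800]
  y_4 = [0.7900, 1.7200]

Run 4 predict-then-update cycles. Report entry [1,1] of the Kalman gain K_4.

step 1: x^-=[1.4942, -3.1812]  P^-=[1.8315 -0.1766; -0.1766 1.7435]  S=[2.2343 -1.0370; -1.0370 1.9864]  K=[0.9626 0.2569; 0.1336 0.9625]  nu=[-5.8886, 4.1152]  x^+=[-3.1171, -0.0069]  P^+=[0.1428 0.0413; 0.0413 0.1299]
step 2: x^-=[-3.8328, -0.6941]  P^-=[0.2614 0.0628; 0.0628 0.3224]  S=[0.3928 -0.0922; -0.0922 0.4386]  K=[0.6600 0.1805; 0.0846 0.7285]  nu=[3.8645, -0.0574]  x^+=[-1.2926, -0.4092]  P^+=[0.0980 0.0289; 0.0289 0.0982]
step 3: x^-=[-1.5121, -0.7836]  P^-=[0.1983 0.0399; 0.0399 0.2664]  S=[0.3383 -0.0887; -0.0887 0.3885]  K=[0.5902 0.1507; 0.0605 0.6820]  nu=[0.7071, -0.9535]  x^+=[-1.2385, -1.3910]  P^+=[0.0874 0.0244; 0.0244 0.0918]
step 4: x^-=[-1.2591, -1.9695]  P^-=[0.1841 0.0320; 0.0320 0.2539]  S=[0.3278 -0.0909; -0.0909 0.3784]  K=[0.5709 0.1389; 0.0506 0.6689]  nu=[1.4582, 3.4755]  x^+=[0.0563, 0.4290]  P^+=[0.0844 0.0227; 0.0227 0.0900]

K[1,1] = 0.6689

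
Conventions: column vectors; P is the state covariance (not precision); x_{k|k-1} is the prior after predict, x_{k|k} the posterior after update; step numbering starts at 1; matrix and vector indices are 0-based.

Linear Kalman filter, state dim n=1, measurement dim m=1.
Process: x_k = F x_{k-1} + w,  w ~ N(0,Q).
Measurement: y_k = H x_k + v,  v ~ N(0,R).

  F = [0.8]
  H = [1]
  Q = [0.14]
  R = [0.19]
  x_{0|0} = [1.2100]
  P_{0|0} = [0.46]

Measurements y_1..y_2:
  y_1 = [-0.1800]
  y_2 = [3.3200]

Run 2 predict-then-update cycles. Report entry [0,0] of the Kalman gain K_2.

K[0,0] = 0.5417

step 1: x^-=[0.9680]  P^-=[0.4344]  S=[0.6244]  K=[0.6957]  nu=[-1.1480]  x^+=[0.1693]  P^+=[0.1322]
step 2: x^-=[0.1355]  P^-=[0.2246]  S=[0.4146]  K=[0.5417]  nu=[3.1845]  x^+=[1.8606]  P^+=[0.1029]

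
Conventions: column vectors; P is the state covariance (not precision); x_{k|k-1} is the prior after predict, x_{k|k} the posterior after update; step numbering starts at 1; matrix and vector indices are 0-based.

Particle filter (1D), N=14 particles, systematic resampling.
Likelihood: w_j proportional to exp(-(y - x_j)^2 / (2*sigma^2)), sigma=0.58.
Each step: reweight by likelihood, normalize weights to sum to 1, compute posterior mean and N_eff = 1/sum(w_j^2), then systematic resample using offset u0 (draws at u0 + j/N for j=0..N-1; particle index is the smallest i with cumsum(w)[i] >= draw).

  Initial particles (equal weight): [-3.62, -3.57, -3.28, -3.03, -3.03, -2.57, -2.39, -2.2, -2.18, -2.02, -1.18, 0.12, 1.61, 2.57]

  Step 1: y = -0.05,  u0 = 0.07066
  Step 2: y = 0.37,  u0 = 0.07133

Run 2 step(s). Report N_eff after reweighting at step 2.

step 1: w=[0.0000, 0.0000, 0.0000, 0.0000, 0.0000, 0.0001, 0.0003, 0.0009, 0.0010, 0.0028, 0.1326, 0.8476, 0.0147, 0.0000]  mean=-0.0417  Neff=1.3584  idx=[10, 11, 11, 11, 11, 11, 11, 11, 11, 11, 11, 11, 11, 12]
step 2: w=[0.0025, 0.0824, 0.0824, 0.0824, 0.0824, 0.0824, 0.0824, 0.0824, 0.0824, 0.0824, 0.0824, 0.0824, 0.0824, 0.0092]  mean=0.1304  Neff=12.2730  idx=[1, 2, 3, 4, 5, 6, 7, 7, 8, 9, 10, 11, 12, 13]

N_eff = 12.2730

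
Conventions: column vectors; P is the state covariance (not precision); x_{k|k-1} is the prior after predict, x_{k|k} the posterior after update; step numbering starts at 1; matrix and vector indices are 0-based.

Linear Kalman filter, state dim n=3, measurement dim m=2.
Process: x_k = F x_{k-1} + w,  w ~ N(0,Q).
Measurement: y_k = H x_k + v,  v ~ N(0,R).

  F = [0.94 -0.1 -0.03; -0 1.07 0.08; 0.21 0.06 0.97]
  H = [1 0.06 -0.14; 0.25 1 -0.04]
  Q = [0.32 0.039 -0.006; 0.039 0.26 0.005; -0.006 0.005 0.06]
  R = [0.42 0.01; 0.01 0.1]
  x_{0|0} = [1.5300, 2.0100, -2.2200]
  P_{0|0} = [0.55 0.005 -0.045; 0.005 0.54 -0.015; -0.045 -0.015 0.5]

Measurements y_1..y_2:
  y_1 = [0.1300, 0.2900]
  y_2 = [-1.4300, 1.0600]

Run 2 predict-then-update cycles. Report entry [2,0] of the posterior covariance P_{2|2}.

step 1: x^-=[1.3038, 1.9731, -1.7115]  P^-=[0.8133 -0.0177 0.0457; -0.0177 0.8789 0.0632; 0.0457 0.0632 0.5367]  S=[1.2310 0.2386; 0.2386 1.0157]  K=[0.6491 0.0284; -0.1521 0.8941; -0.0325 0.0600]  nu=[-1.5318, -2.0775]  x^+=[0.2504, 0.3485, -1.7863]  P^+=[0.2850 -0.0595 0.0608; -0.0595 0.1032 0.0118; 0.0608 0.0118 0.5327]
step 2: x^-=[0.2542, 0.2300, -1.6592]  P^-=[0.5812 -0.0291 0.0860; -0.0291 0.3836 0.0529; 0.0860 0.0529 0.5988]  S=[0.9858 0.1382; 0.1382 0.5004]  K=[0.5658 0.0691; -0.1232 0.7819; -0.0091 0.1033]  nu=[-1.9302, 0.7001]  x^+=[-0.7896, 1.0153, -1.5694]  P^+=[0.2523 -0.0473 0.0795; -0.0473 0.0894 0.0141; 0.0795 0.0141 0.5936]

P_post[2,0] = 0.0795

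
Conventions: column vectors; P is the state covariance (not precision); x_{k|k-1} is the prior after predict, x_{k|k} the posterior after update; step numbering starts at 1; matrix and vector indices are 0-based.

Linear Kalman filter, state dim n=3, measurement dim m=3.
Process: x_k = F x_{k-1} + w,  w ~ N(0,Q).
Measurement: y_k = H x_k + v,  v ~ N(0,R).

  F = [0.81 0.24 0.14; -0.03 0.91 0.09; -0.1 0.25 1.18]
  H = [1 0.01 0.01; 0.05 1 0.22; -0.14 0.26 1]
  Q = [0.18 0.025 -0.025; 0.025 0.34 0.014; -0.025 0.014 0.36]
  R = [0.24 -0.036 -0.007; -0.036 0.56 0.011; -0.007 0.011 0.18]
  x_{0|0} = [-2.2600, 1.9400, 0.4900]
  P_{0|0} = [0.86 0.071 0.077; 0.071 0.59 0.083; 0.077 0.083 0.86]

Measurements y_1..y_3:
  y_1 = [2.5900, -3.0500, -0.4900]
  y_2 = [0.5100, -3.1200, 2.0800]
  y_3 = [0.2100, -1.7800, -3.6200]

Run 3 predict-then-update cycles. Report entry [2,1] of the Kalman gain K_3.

step 1: x^-=[-1.2964, 1.8773, 1.2892]  P^-=[0.8457 0.2133 0.1944; 0.2133 0.8456 0.3227; 0.1944 0.3227 1.6302]  S=[1.0942 0.2785 0.1465; 0.2785 1.6542 0.9014; 0.1465 0.9014 1.9818]  K=[0.7634 0.0617 -0.0181; 0.0658 0.5466 0.0052; 0.0976 -0.0779 0.8794]  nu=[3.8547, -5.1461, -2.4488]  x^+=[1.3731, -0.6951, -0.0872]  P^+=[0.1810 -0.0064 0.0191; -0.0064 0.3213 -0.0779; 0.0191 -0.0779 0.1797]
step 2: x^-=[0.9332, -0.6815, -0.4140]  P^-=[0.3174 0.0781 0.0013; 0.0781 0.5951 0.0211; 0.0013 0.0211 0.5819]  S=[0.5591 0.0658 -0.0223; 0.0658 1.2012 0.3039; -0.0223 0.3039 0.8133]  K=[0.5611 0.0563 -0.0337; 0.0937 0.4920 0.0214; 0.0510 -0.0681 0.7489]  nu=[-0.4122, -2.3940, 2.8018]  x^+=[0.4728, -1.8380, 1.8263]  P^+=[0.1328 0.0024 0.0086; 0.0024 0.2867 -0.0656; 0.0086 -0.0656 0.1519]
step 3: x^-=[0.1975, -1.5224, 1.6482]  P^-=[0.2851 0.0789 -0.0058; 0.0789 0.5678 0.0232; -0.0058 0.0232 0.5500]  S=[0.5267 0.0631 -0.0250; 0.0631 1.1732 0.2921; -0.0250 0.2921 0.7819]  K=[0.5339 0.0588 -0.0371; 0.1050 0.4789 0.0289; 0.0425 -0.0631 0.7371]  nu=[0.0112, -0.6301, -4.8447]  x^+=[0.3463, -1.9629, -1.8824]  P^+=[0.1262 0.0056 0.0064; 0.0056 0.2780 -0.0618; 0.0064 -0.0618 0.1486]

K[2,1] = -0.0631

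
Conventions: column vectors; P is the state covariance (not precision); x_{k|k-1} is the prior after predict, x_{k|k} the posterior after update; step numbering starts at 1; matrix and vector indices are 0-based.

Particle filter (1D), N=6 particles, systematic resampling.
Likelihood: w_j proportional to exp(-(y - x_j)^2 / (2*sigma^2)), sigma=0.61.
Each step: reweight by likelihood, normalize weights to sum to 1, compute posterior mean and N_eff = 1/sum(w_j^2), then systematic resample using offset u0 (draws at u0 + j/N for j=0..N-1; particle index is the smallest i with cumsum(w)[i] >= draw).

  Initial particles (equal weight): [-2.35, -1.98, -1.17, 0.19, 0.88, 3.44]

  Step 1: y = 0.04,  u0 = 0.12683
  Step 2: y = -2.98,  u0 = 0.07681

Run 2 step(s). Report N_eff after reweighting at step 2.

N_eff = 4.0059

step 1: w=[0.0003, 0.0028, 0.0931, 0.6459, 0.2579, 0.0000]  mean=0.2346  Neff=2.0309  idx=[3, 3, 3, 3, 4, 4]
step 2: w=[0.2498, 0.2498, 0.2498, 0.2498, 0.0004, 0.0004]  mean=0.1905  Neff=4.0059  idx=[0, 0, 1, 2, 2, 3]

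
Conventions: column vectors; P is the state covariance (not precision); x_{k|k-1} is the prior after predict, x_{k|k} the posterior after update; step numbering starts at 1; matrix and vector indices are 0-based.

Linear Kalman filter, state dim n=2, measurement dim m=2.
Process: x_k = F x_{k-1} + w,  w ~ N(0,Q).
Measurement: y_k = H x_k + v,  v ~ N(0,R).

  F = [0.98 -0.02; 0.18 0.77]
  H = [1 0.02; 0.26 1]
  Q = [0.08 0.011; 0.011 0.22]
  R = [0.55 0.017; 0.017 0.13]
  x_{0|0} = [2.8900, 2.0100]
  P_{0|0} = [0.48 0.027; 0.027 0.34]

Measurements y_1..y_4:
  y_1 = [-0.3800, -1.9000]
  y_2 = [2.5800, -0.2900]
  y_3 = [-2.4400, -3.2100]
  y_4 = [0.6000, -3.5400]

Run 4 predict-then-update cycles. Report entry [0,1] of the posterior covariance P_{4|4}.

step 1: x^-=[2.7920, 2.0679]  P^-=[0.5401 0.1107; 0.1107 0.4446]  S=[1.0947 0.2776; 0.2776 0.6687]  K=[0.4472 0.1899; -0.0785 0.7406]  nu=[-3.2134, -4.6938]  x^+=[0.4636, -1.1558]  P^+=[0.2499 -0.0327; -0.0327 0.1034]
step 2: x^-=[0.4774, -0.8065]  P^-=[0.3213 0.0289; 0.0289 0.2804]  S=[0.8726 0.1352; 0.1352 0.4471]  K=[0.3461 0.1469; -0.0632 0.6630]  nu=[2.1187, 0.3924]  x^+=[1.2684, -0.6802]  P^+=[0.1934 -0.0253; -0.0253 0.0917]
step 3: x^-=[1.2566, -0.2954]  P^-=[0.2667 0.0247; 0.0247 0.2736]  S=[0.8178 0.1167; 0.1167 0.4345]  K=[0.3077 0.1339; -0.0572 0.6599]  nu=[-3.6907, -3.2413]  x^+=[-0.3128, -2.2231]  P^+=[0.1719 -0.0221; -0.0221 0.0905]
step 4: x^-=[-0.2620, -1.7681]  P^-=[0.2460 0.0234; 0.0234 0.2731]  S=[0.7971 0.1099; 0.1099 0.4319]  K=[0.2916 0.1280; -0.0549 0.6604]  nu=[0.8974, -1.7038]  x^+=[-0.2184, -2.9426]  P^+=[0.1630 -0.0208; -0.0208 0.0903]

P_post[0,1] = -0.0208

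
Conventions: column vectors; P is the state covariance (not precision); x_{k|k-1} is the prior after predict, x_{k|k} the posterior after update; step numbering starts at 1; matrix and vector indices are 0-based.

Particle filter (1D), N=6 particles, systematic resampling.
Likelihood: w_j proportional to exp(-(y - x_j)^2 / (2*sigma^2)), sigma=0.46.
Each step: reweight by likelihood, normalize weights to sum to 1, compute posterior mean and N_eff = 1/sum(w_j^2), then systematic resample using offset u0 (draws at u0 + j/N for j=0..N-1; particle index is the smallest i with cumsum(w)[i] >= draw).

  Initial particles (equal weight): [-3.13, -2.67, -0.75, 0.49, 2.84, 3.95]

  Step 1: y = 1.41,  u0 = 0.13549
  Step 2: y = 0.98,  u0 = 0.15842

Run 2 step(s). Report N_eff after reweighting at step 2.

N_eff = 5.0010

step 1: w=[0.0000, 0.0000, 0.0001, 0.9443, 0.0556, 0.0000]  mean=0.6206  Neff=1.1176  idx=[3, 3, 3, 3, 3, 4]
step 2: w=[0.2000, 0.2000, 0.2000, 0.2000, 0.2000, 0.0001]  mean=0.4902  Neff=5.0010  idx=[0, 1, 2, 3, 4, 4]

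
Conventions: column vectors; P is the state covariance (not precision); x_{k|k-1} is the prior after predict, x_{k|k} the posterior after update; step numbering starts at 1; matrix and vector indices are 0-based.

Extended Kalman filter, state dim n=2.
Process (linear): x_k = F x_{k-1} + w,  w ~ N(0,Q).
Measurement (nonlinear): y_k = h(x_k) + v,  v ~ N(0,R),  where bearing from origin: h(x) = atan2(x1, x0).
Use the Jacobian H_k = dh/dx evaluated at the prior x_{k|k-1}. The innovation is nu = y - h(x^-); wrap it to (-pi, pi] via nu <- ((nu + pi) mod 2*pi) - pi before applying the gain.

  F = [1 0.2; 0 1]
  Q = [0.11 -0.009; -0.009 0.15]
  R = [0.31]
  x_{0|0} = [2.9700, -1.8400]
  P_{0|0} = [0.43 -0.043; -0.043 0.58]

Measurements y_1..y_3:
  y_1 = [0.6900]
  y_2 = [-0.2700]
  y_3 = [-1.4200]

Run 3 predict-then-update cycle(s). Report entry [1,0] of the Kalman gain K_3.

step 1: x^-=[2.6020, -1.8400]  P^-=[0.5460 0.0640; 0.0640 0.7300]  H_jac=[0.1812 0.2562]  S=[0.3818]  K=[0.3021; 0.5203]  nu=[1.3055]  x^+=[2.9963, -1.1608]  P^+=[0.5112 0.0040; 0.0040 0.6267]
step 2: x^-=[2.7642, -1.1608]  P^-=[0.6478 0.1203; 0.1203 0.7767]  H_jac=[0.1291 0.3075]  S=[0.4038]  K=[0.2988; 0.6300]  nu=[0.1276]  x^+=[2.8023, -1.0804]  P^+=[0.6118 0.0443; 0.0443 0.6164]
step 3: x^-=[2.5862, -1.0804]  P^-=[0.7642 0.1586; 0.1586 0.7664]  H_jac=[0.1375 0.3292]  S=[0.4219]  K=[0.3729; 0.6498]  nu=[-1.0243]  x^+=[2.2043, -1.7460]  P^+=[0.7055 0.0564; 0.0564 0.5883]

K[1,0] = 0.6498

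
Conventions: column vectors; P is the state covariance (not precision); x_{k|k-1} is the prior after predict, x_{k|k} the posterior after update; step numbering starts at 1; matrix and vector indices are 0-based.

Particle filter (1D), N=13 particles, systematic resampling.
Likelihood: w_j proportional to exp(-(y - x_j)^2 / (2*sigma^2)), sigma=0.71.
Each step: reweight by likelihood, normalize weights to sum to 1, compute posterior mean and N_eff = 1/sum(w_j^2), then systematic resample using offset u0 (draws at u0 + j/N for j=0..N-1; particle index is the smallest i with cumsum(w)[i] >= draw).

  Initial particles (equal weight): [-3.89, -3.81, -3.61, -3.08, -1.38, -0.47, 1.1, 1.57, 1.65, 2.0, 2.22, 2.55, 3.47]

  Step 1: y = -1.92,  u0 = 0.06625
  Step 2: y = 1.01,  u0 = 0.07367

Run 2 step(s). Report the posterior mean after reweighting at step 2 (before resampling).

post_mean = -0.5575

step 1: w=[0.0171, 0.0232, 0.0472, 0.2114, 0.6012, 0.0998, 0.0001, 0.0000, 0.0000, 0.0000, 0.0000, 0.0000, 0.0000]  mean=-1.8530  Neff=2.3858  idx=[2, 3, 3, 3, 4, 4, 4, 4, 4, 4, 4, 5, 5]
step 2: w=[0.0000, 0.0000, 0.0000, 0.0000, 0.0137, 0.0137, 0.0137, 0.0137, 0.0137, 0.0137, 0.0137, 0.4519, 0.4519]  mean=-0.5575  Neff=2.4405  idx=[9, 11, 11, 11, 11, 11, 11, 12, 12, 12, 12, 12, 12]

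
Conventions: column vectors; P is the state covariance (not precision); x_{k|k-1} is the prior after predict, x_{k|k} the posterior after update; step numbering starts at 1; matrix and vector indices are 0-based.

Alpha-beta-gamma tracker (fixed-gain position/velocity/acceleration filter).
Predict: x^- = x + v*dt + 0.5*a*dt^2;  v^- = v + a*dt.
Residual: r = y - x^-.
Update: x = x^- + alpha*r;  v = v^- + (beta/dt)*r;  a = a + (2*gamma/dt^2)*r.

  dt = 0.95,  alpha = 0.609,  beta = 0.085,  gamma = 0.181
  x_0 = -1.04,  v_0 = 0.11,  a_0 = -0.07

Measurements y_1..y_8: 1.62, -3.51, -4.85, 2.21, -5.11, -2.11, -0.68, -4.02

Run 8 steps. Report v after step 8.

v_post = 1.7294

step 1: x_pred=-0.9671  r=2.5871  x^+=0.6084  v^+=0.2750  a^+=0.9677
step 2: x_pred=1.3064  r=-4.8164  x^+=-1.6268  v^+=0.7634  a^+=-0.9642
step 3: x_pred=-1.3367  r=-3.5133  x^+=-3.4763  v^+=-0.4670  a^+=-2.3734
step 4: x_pred=-4.9909  r=7.2009  x^+=-0.6056  v^+=-2.0774  a^+=0.5150
step 5: x_pred=-2.3467  r=-2.7633  x^+=-4.0295  v^+=-1.8354  a^+=-0.5934
step 6: x_pred=-6.0410  r=3.9310  x^+=-3.6470  v^+=-2.0475  a^+=0.9833
step 7: x_pred=-5.1484  r=4.4684  x^+=-2.4271  v^+=-0.7135  a^+=2.7756
step 8: x_pred=-1.8525  r=-2.1675  x^+=-3.1725  v^+=1.7294  a^+=1.9062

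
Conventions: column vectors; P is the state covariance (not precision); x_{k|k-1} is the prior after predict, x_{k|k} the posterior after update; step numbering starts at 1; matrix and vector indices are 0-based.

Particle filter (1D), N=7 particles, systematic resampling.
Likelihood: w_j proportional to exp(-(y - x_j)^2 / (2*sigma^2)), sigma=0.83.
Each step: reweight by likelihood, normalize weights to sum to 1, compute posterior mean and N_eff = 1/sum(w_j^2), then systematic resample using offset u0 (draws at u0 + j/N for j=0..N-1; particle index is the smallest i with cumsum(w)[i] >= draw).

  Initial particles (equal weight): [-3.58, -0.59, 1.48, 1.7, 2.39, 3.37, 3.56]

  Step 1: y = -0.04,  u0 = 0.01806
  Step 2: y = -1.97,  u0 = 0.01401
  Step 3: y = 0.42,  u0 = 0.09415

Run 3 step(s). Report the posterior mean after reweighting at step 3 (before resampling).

post_mean = -0.5900

step 1: w=[0.0001, 0.7200, 0.1677, 0.0996, 0.0123, 0.0002, 0.0001]  mean=0.0227  Neff=1.7966  idx=[1, 1, 1, 1, 1, 2, 2]
step 2: w=[0.1999, 0.1999, 0.1999, 0.1999, 0.1999, 0.0001, 0.0001]  mean=-0.5894  Neff=5.0028  idx=[0, 0, 1, 2, 2, 3, 4]
step 3: w=[0.1429, 0.1429, 0.1429, 0.1429, 0.1429, 0.1429, 0.1429]  mean=-0.5900  Neff=7.0000  idx=[0, 1, 2, 3, 4, 5, 6]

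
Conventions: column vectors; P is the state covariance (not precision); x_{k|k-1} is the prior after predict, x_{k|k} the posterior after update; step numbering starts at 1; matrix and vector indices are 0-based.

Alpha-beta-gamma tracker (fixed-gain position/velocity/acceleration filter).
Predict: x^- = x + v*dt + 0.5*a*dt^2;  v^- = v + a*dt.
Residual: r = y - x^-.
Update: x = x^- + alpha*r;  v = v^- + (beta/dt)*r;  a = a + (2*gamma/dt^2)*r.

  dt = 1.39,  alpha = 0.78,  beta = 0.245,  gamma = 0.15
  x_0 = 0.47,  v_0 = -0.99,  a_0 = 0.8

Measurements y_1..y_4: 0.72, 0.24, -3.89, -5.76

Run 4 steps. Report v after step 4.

step 1: x_pred=-0.1333  r=0.8533  x^+=0.5323  v^+=0.2724  a^+=0.9325
step 2: x_pred=1.8117  r=-1.5717  x^+=0.5858  v^+=1.2915  a^+=0.6884
step 3: x_pred=3.0461  r=-6.9361  x^+=-2.3641  v^+=1.0259  a^+=-0.3885
step 4: x_pred=-1.3134  r=-4.4466  x^+=-4.7817  v^+=-0.2979  a^+=-1.0790

v_post = -0.2979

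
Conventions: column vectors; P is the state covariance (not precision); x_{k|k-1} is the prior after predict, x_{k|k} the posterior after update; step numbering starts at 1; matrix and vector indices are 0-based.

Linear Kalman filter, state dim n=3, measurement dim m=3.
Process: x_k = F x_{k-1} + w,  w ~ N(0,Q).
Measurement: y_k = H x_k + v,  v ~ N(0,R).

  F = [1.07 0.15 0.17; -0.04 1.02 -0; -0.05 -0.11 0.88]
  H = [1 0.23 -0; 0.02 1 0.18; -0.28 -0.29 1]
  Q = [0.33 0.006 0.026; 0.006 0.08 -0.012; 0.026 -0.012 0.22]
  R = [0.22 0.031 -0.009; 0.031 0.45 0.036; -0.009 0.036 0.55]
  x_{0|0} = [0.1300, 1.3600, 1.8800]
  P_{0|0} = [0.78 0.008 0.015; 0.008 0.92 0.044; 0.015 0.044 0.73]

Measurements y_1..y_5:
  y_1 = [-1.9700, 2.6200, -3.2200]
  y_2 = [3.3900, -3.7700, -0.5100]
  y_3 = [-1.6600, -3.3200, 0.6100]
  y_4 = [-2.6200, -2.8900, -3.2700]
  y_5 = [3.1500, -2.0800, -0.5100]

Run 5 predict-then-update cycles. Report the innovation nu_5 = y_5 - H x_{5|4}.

step 1: x^-=[0.6627, 1.3820, 1.4983]  P^-=[1.2751 0.1296 0.0963; 0.1296 1.0378 -0.0751; 0.0963 -0.0751 0.7886]  S=[1.6096 0.4396 -0.4022; 0.4396 1.4927 -0.2413; -0.4022 -0.2413 1.5366]  K=[0.8489 -0.1333 0.0071; 0.0081 0.6592 -0.1627; 0.1666 0.0887 0.5674]  nu=[-2.9506, 0.9551, -4.1320]  x^+=[-1.9986, 2.6600, -1.2531]  P^+=[0.1925 -0.0432 0.0328; -0.0432 0.2908 0.0064; 0.0328 0.0064 0.3248]
step 2: x^-=[-1.9525, 2.7931, -1.2954]  P^-=[0.5647 -0.0037 0.0963; -0.0037 0.3863 -0.0376; 0.0963 -0.0376 0.4709]  S=[0.8034 0.1432 -0.1040; 0.1432 0.8388 -0.0320; -0.1040 -0.0320 1.0650]  K=[0.7197 -0.0928 0.0104; 0.0103 0.4459 -0.1252; 0.1579 0.0485 0.4440]  nu=[4.7001, -6.2909, 1.0487]  x^+=[2.0246, -0.0948, -0.3927]  P^+=[0.1619 -0.0282 0.0330; -0.0282 0.1977 -0.0035; 0.0330 -0.0035 0.2528]
step 3: x^-=[2.0854, -0.1777, -0.4364]  P^-=[0.5298 -0.0022 0.0859; -0.0022 0.2882 -0.0368; 0.0859 -0.0368 0.4160]  S=[0.7641 0.1196 -0.0984; 0.1196 0.7392 -0.0126; -0.0984 -0.0126 1.0047]  K=[0.7065 -0.0819 0.0066; 0.0102 0.3773 -0.1135; 0.1491 0.0367 0.4158]  nu=[-3.7045, -3.1055, 1.5788]  x^+=[-0.2669, -1.5664, -0.4463]  P^+=[0.1583 -0.0236 0.0318; -0.0236 0.1677 -0.0069; 0.0318 -0.0069 0.2356]
step 4: x^-=[-0.5964, -1.5871, -0.2071]  P^-=[0.5254 -0.0022 0.0818; -0.0022 0.2567 -0.0367; 0.0818 -0.0367 0.4031]  S=[0.7580 0.1116 -0.0991; 0.1116 0.7072 -0.0055; -0.0991 -0.0055 0.9910]  K=[0.7047 -0.0785 0.0048; 0.0091 0.3512 -0.1087; 0.1454 0.0332 0.4091]  nu=[-1.6586, -1.2537, -3.6901]  x^+=[-1.6844, -1.6415, -1.9997]  P^+=[0.1576 -0.0221 0.0312; -0.0221 0.1563 -0.0081; 0.0312 -0.0081 0.2313]
step 5: x^-=[-2.3884, -1.6069, -1.4950]  P^-=[0.5245 -0.0024 0.0805; -0.0024 0.2447 -0.0365; 0.0805 -0.0365 0.4000]  S=[0.7564 0.1083 -0.0992; 0.1083 0.6952 -0.0023; -0.0992 -0.0023 0.9874]  K=[0.7044 -0.0773 0.0041; 0.0084 0.3408 -0.1066; 0.1442 0.0322 0.4075]  nu=[5.9080, -0.1562, -0.1498]  x^+=[1.7844, -1.5943, -0.7090]  P^+=[0.1575 -0.0215 0.0310; -0.0215 0.1517 -0.0084; 0.0310 -0.0084 0.2302]

innov = [5.9080, -0.1562, -0.1498]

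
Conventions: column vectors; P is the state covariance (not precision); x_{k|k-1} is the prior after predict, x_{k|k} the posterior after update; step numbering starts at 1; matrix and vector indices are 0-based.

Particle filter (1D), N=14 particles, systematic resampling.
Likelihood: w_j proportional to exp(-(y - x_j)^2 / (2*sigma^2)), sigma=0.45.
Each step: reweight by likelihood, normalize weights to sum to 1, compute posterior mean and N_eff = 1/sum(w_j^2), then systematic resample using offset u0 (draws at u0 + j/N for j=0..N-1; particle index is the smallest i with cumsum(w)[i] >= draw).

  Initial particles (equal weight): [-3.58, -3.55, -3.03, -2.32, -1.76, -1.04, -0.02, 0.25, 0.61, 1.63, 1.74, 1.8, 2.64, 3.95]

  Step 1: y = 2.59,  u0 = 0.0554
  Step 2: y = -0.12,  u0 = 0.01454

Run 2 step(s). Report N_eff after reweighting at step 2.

N_eff = 2.6398

step 1: w=[0.0000, 0.0000, 0.0000, 0.0000, 0.0000, 0.0000, 0.0000, 0.0000, 0.0000, 0.0690, 0.1128, 0.1438, 0.6674, 0.0070]  mean=2.3570  Neff=2.0678  idx=[9, 10, 11, 11, 12, 12, 12, 12, 12, 12, 12, 12, 12, 12]
step 2: w=[0.5544, 0.2080, 0.1188, 0.1188, 0.0000, 0.0000, 0.0000, 0.0000, 0.0000, 0.0000, 0.0000, 0.0000, 0.0000, 0.0000]  mean=1.6933  Neff=2.6398  idx=[0, 0, 0, 0, 0, 0, 0, 0, 1, 1, 1, 2, 2, 3]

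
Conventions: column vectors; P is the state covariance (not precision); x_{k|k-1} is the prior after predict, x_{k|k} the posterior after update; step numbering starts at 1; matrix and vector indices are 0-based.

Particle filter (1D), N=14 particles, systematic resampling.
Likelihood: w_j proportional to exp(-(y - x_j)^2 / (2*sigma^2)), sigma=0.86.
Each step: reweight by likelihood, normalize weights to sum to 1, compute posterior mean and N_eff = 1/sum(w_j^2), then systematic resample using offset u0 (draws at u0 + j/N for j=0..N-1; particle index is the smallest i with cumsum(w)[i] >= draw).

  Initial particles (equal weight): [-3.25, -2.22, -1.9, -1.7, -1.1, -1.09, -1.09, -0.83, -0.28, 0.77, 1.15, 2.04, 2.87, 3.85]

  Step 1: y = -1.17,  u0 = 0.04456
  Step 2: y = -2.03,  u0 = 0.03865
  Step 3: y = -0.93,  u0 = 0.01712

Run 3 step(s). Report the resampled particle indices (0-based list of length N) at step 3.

step 1: w=[0.0081, 0.0713, 0.1048, 0.1242, 0.1497, 0.1496, 0.1496, 0.1389, 0.0879, 0.0118, 0.0039, 0.0001, 0.0000, 0.0000]  mean=-1.2115  Neff=7.9420  idx=[1, 2, 3, 3, 4, 4, 5, 5, 6, 6, 7, 7, 8, 8]
step 2: w=[0.1198, 0.1214, 0.1140, 0.1140, 0.0684, 0.0684, 0.0676, 0.0676, 0.0676, 0.0676, 0.0464, 0.0464, 0.0155, 0.0155]  mean=-1.4150  Neff=11.4301  idx=[0, 0, 1, 2, 2, 3, 3, 5, 6, 7, 8, 9, 10, 11]
step 3: w=[0.0302, 0.0302, 0.0492, 0.0623, 0.0623, 0.0623, 0.0623, 0.0912, 0.0914, 0.0914, 0.0914, 0.0914, 0.0923, 0.0923]  mean=-1.3029  Neff=12.7363  idx=[0, 2, 3, 4, 6, 7, 7, 8, 9, 10, 11, 11, 12, 13]

resampled_idx = [0, 2, 3, 4, 6, 7, 7, 8, 9, 10, 11, 11, 12, 13]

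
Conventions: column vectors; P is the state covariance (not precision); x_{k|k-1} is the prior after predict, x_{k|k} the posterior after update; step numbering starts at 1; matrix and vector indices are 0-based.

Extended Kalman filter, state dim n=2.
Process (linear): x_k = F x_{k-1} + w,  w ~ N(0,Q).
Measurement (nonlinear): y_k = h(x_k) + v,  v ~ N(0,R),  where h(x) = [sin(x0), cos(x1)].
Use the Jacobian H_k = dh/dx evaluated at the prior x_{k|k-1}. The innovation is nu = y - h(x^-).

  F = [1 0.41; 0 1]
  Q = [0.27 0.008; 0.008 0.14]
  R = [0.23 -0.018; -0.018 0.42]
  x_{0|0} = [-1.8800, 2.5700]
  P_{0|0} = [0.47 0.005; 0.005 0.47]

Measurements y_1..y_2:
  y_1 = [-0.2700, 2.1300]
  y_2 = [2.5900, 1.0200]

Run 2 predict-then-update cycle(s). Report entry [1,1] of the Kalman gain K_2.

step 1: x^-=[-0.8263, 2.5700]  P^-=[0.8231 0.2057; 0.2057 0.6100]  H_jac=[0.6776 0.0000; 0.0000 -0.5410]  S=[0.6079 -0.0934; -0.0934 0.5985]  K=[0.9107 -0.0438; 0.1481 -0.5282]  nu=[0.4654, 2.9710]  x^+=[-0.5326, 1.0695]  P^+=[0.3103 0.0643; 0.0643 0.4150]
step 2: x^-=[-0.0941, 1.0695]  P^-=[0.7028 0.2425; 0.2425 0.5550]  H_jac=[0.9956 0.0000; 0.0000 -0.8770]  S=[0.9266 -0.2297; -0.2297 0.8469]  K=[0.7428 -0.0496; 0.1266 -0.5404]  nu=[2.6839, 0.5395]  x^+=[1.8728, 1.1176]  P^+=[0.1725 0.0390; 0.0390 0.2614]

K[1,1] = -0.5404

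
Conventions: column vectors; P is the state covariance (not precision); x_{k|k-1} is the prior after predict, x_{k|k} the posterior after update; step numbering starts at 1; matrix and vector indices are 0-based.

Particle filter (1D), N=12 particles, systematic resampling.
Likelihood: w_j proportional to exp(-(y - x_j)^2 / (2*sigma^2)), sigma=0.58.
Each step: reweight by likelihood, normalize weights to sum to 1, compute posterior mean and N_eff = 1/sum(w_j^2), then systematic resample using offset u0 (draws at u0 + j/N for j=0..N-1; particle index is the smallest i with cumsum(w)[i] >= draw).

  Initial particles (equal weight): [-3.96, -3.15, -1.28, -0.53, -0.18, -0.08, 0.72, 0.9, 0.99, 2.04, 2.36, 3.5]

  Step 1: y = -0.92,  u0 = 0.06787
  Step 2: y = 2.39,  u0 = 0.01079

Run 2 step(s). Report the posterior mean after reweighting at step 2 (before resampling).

step 1: w=[0.0000, 0.0003, 0.3371, 0.3260, 0.1811, 0.1432, 0.0075, 0.0030, 0.0018, 0.0000, 0.0000, 0.0000]  mean=-0.6393  Neff=3.6587  idx=[2, 2, 2, 2, 3, 3, 3, 3, 4, 4, 5, 5]
step 2: w=[0.0000, 0.0000, 0.0000, 0.0000, 0.0089, 0.0089, 0.0089, 0.0089, 0.1548, 0.1548, 0.3274, 0.3274]  mean=-0.1270  Neff=3.8078  idx=[5, 8, 8, 9, 9, 10, 10, 10, 11, 11, 11, 11]

post_mean = -0.1270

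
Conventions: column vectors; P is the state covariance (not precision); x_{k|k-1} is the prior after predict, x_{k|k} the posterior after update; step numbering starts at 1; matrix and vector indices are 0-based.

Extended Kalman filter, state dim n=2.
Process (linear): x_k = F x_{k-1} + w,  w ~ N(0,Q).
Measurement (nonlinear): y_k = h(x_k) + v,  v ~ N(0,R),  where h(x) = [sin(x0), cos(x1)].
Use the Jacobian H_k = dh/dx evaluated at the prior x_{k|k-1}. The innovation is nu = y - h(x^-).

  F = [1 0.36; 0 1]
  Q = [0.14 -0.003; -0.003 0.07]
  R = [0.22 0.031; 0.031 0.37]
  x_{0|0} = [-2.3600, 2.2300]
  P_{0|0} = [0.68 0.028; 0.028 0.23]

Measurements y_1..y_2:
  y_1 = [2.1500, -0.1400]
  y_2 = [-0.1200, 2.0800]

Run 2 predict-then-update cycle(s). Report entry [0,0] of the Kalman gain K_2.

K[0,0] = 0.9220

step 1: x^-=[-1.5572, 2.2300]  P^-=[0.8700 0.1078; 0.1078 0.3000]  H_jac=[0.0136 0.0000; 0.0000 -0.7905]  S=[0.2202 0.0298; 0.0298 0.5575]  K=[0.0750 -0.1569; 0.0648 -0.4289]  nu=[3.1499, 0.4725]  x^+=[-1.3951, 2.2314]  P^+=[0.8557 0.0705; 0.0705 0.1982]
step 2: x^-=[-0.5918, 2.2314]  P^-=[1.0722 0.1388; 0.1388 0.2682]  H_jac=[0.8299 0.0000; 0.0000 -0.7896]  S=[0.9585 -0.0600; -0.0600 0.5372]  K=[0.9220 -0.1011; 0.0962 -0.3835]  nu=[0.4379, 2.6936]  x^+=[-0.4605, 1.2407]  P^+=[0.2406 0.0112; 0.0112 0.1759]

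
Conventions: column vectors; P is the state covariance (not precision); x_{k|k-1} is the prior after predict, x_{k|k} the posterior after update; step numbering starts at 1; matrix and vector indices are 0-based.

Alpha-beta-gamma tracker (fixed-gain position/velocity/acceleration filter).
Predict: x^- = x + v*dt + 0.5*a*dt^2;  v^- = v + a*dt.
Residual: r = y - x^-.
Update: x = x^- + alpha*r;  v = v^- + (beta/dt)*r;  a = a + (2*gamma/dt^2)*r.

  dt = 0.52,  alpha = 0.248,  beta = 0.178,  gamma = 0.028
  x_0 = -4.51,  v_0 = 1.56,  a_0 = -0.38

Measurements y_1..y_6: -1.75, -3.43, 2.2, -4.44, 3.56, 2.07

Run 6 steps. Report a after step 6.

a_post = 0.1618

step 1: x_pred=-3.7502  r=2.0002  x^+=-3.2541  v^+=2.0471  a^+=0.0342
step 2: x_pred=-2.1850  r=-1.2450  x^+=-2.4938  v^+=1.6387  a^+=-0.2236
step 3: x_pred=-1.6719  r=3.8719  x^+=-0.7117  v^+=2.8478  a^+=0.5783
step 4: x_pred=0.8474  r=-5.2874  x^+=-0.4639  v^+=1.3386  a^+=-0.5168
step 5: x_pred=0.1623  r=3.3977  x^+=1.0050  v^+=2.2329  a^+=0.1869
step 6: x_pred=2.1913  r=-0.1213  x^+=2.1613  v^+=2.2886  a^+=0.1618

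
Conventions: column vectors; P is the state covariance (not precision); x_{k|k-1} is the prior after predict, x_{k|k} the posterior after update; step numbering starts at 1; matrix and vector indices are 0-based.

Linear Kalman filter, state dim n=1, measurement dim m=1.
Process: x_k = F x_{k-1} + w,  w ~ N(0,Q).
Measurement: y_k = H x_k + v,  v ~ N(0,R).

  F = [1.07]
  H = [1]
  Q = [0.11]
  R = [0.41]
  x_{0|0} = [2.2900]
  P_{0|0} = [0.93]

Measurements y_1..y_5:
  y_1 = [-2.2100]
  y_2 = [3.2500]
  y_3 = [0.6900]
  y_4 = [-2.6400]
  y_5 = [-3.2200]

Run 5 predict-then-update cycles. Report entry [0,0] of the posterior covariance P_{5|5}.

P_post[0,0] = 0.1794

step 1: x^-=[2.4503]  P^-=[1.1748]  S=[1.5848]  K=[0.7413]  nu=[-4.6603]  x^+=[-1.0043]  P^+=[0.3039]
step 2: x^-=[-1.0746]  P^-=[0.4580]  S=[0.8680]  K=[0.5276]  nu=[4.3246]  x^+=[1.2072]  P^+=[0.2163]
step 3: x^-=[1.2917]  P^-=[0.3577]  S=[0.7677]  K=[0.4659]  nu=[-0.6017]  x^+=[1.0114]  P^+=[0.1910]
step 4: x^-=[1.0821]  P^-=[0.3287]  S=[0.7387]  K=[0.4450]  nu=[-3.7221]  x^+=[-0.5741]  P^+=[0.1824]
step 5: x^-=[-0.6143]  P^-=[0.3189]  S=[0.7289]  K=[0.4375]  nu=[-2.6057]  x^+=[-1.7543]  P^+=[0.1794]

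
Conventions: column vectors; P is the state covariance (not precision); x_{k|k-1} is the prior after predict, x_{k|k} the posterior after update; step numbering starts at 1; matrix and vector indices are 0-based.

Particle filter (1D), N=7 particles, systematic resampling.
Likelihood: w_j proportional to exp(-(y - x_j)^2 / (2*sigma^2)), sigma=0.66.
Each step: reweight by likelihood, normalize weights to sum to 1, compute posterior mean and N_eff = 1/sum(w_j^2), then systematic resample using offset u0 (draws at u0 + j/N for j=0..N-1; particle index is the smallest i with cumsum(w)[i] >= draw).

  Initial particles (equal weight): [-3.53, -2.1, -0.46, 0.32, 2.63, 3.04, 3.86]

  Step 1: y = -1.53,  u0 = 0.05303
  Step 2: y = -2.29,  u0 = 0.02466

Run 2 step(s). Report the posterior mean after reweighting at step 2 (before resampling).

post_mean = -2.0855

step 1: w=[0.0103, 0.6976, 0.2722, 0.0199, 0.0000, 0.0000, 0.0000]  mean=-1.6201  Neff=1.7817  idx=[1, 1, 1, 1, 1, 2, 2]
step 2: w=[0.1982, 0.1982, 0.1982, 0.1982, 0.1982, 0.0044, 0.0044]  mean=-2.0855  Neff=5.0886  idx=[0, 0, 1, 2, 3, 3, 4]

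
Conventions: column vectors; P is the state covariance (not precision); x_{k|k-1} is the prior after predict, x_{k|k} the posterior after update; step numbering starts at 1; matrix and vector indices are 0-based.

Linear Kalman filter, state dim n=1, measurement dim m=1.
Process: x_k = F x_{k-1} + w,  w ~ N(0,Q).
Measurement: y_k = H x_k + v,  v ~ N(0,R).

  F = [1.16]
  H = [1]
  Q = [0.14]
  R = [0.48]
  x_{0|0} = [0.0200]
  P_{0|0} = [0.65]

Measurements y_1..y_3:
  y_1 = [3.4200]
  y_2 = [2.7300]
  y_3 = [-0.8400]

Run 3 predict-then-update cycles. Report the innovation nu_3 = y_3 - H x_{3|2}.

innov = [-3.9920]

step 1: x^-=[0.0232]  P^-=[1.0146]  S=[1.4946]  K=[0.6789]  nu=[3.3968]  x^+=[2.3291]  P^+=[0.3258]
step 2: x^-=[2.7018]  P^-=[0.5785]  S=[1.0585]  K=[0.5465]  nu=[0.0282]  x^+=[2.7172]  P^+=[0.2623]
step 3: x^-=[3.1520]  P^-=[0.4930]  S=[0.9730]  K=[0.5067]  nu=[-3.9920]  x^+=[1.1293]  P^+=[0.2432]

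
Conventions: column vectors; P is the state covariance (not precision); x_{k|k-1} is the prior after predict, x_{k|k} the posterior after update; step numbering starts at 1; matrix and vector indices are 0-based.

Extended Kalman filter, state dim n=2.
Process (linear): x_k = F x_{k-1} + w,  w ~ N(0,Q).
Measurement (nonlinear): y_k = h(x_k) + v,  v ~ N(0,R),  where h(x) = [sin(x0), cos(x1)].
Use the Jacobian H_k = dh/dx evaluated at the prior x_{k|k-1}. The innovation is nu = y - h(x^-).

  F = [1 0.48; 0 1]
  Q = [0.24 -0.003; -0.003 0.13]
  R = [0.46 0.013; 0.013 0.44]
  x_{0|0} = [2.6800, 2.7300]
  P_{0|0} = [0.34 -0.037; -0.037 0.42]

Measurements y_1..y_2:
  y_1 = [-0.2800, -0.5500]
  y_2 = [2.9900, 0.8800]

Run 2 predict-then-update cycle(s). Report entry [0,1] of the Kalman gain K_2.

step 1: x^-=[3.9904, 2.7300]  P^-=[0.6412 0.1616; 0.1616 0.5500]  H_jac=[-0.6609 0.0000; 0.0000 -0.4001]  S=[0.7401 0.0557; 0.0557 0.5280]  K=[-0.5679 -0.0625; -0.1138 -0.4047]  nu=[0.4705, 0.3665]  x^+=[3.7003, 2.5281]  P^+=[0.3965 0.0872; 0.0872 0.4488]
step 2: x^-=[4.9138, 2.5281]  P^-=[0.8236 0.2996; 0.2996 0.5788]  H_jac=[0.2000 0.0000; 0.0000 -0.5757]  S=[0.4930 -0.0215; -0.0215 0.6318]  K=[0.3228 -0.2620; 0.0987 -0.5240]  nu=[3.9698, 1.6977]  x^+=[5.7504, 2.0304]  P^+=[0.7253 0.1930; 0.1930 0.3983]

K[0,1] = -0.2620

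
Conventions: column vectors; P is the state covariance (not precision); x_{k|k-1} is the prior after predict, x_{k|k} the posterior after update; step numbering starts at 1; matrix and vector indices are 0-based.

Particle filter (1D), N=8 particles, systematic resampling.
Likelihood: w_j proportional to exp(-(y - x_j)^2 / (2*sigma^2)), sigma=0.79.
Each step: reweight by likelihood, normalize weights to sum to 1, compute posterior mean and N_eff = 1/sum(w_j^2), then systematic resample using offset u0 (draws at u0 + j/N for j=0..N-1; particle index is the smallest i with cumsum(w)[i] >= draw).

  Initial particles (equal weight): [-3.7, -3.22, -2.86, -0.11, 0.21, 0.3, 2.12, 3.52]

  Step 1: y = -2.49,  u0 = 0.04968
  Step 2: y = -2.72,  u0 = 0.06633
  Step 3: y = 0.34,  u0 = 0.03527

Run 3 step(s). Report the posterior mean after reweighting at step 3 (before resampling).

post_mean = -2.8806

step 1: w=[0.1652, 0.3483, 0.4783, 0.0057, 0.0016, 0.0010, 0.0000, 0.0000]  mean=-3.1003  Neff=2.6501  idx=[0, 1, 1, 1, 2, 2, 2, 2]
step 2: w=[0.0676, 0.1194, 0.1194, 0.1194, 0.1436, 0.1436, 0.1436, 0.1436]  mean=-3.0457  Neff=7.7057  idx=[0, 2, 3, 4, 4, 5, 6, 7]
step 3: w=[0.0014, 0.0269, 0.0269, 0.1890, 0.1890, 0.1890, 0.1890, 0.1890]  mean=-2.8806  Neff=5.5566  idx=[2, 3, 4, 4, 5, 6, 6, 7]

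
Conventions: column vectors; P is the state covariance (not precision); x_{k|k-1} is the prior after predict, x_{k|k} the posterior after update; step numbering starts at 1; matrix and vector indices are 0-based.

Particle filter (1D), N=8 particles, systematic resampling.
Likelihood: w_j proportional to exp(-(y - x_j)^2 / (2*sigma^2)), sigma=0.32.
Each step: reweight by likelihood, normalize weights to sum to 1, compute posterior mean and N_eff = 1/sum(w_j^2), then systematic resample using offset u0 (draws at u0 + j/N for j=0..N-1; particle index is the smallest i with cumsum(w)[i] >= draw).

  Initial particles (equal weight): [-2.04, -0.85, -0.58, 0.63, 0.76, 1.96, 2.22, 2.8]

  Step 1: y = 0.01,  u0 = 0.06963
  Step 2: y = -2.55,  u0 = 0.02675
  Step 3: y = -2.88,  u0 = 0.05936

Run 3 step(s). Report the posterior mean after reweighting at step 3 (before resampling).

post_mean = -0.5800

step 1: w=[0.0000, 0.0633, 0.4280, 0.3585, 0.1502, 0.0000, 0.0000, 0.0000]  mean=0.0380  Neff=2.9562  idx=[2, 2, 2, 2, 3, 3, 3, 4]
step 2: w=[0.2500, 0.2500, 0.2500, 0.2500, 0.0000, 0.0000, 0.0000, 0.0000]  mean=-0.5800  Neff=4.0000  idx=[0, 0, 1, 1, 2, 2, 3, 3]
step 3: w=[0.1250, 0.1250, 0.1250, 0.1250, 0.1250, 0.1250, 0.1250, 0.1250]  mean=-0.5800  Neff=8.0000  idx=[0, 1, 2, 3, 4, 5, 6, 7]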